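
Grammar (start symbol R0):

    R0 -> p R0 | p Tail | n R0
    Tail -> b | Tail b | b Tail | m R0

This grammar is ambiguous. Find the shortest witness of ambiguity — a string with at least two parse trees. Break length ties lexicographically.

length 2: no string has ≥2 trees
length 3: p b b has 2 parse trees

Two derivations of p b b:
  R0 ⇒ p Tail ⇒ p Tail b ⇒ p b b
  R0 ⇒ p Tail ⇒ p b Tail ⇒ p b b

p b b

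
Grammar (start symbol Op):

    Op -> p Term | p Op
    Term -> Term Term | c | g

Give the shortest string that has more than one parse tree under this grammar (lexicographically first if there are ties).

length 2: no string has ≥2 trees
length 3: no string has ≥2 trees
length 4: p c c c has 2 parse trees

Two derivations of p c c c:
  Op ⇒ p Term ⇒ p Term Term ⇒ p Term Term Term ⇒ p c Term Term ⇒ p c c Term ⇒ p c c c
  Op ⇒ p Term ⇒ p Term Term ⇒ p c Term ⇒ p c Term Term ⇒ p c c Term ⇒ p c c c

p c c c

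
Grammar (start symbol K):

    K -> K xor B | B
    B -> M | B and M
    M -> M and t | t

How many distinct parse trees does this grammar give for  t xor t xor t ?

1

Parse trees for t xor t xor t:
  [K [K [K [B [M t]]] xor [B [M t]]] xor [B [M t]]]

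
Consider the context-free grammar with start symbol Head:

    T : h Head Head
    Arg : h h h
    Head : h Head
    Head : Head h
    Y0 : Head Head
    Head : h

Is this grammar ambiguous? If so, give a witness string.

Ambiguous

Witness: h h

Derivation 1: Head ⇒ h Head ⇒ h h
Derivation 2: Head ⇒ Head h ⇒ h h

Two distinct leftmost derivations for the same string.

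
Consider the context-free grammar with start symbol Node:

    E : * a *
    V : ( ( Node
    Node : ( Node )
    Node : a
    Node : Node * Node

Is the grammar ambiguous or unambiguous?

Witness: a * a * a

Derivation 1: Node ⇒ Node * Node ⇒ a * Node ⇒ a * Node * Node ⇒ a * a * Node ⇒ a * a * a
Derivation 2: Node ⇒ Node * Node ⇒ Node * Node * Node ⇒ a * Node * Node ⇒ a * a * Node ⇒ a * a * a

Two distinct leftmost derivations for the same string.

Ambiguous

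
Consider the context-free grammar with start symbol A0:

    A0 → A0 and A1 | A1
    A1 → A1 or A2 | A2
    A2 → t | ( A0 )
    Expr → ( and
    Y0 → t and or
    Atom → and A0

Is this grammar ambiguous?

Unambiguous

Only A0, A1, A2 are reachable from A0; ignoring the rest: This is a standard precedence ladder (A0 over A1 over A2), with each level left-recursive on its own operator ('and' at A0, 'or' at A1). That structure is LR(1), hence unambiguous.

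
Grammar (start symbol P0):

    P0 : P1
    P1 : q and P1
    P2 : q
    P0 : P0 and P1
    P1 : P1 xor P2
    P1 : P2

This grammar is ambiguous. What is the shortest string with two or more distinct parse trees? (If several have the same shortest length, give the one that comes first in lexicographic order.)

length 1: no string has ≥2 trees
length 3: q and q has 2 parse trees

Two derivations of q and q:
  P0 ⇒ P1 ⇒ q and P1 ⇒ q and P2 ⇒ q and q
  P0 ⇒ P0 and P1 ⇒ P1 and P1 ⇒ P2 and P1 ⇒ q and P1 ⇒ q and P2 ⇒ q and q

q and q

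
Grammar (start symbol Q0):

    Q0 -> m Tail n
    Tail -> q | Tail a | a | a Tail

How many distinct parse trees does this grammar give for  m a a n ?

2

Parse trees for m a a n:
  [Q0 m [Tail [Tail a] a] n]
  [Q0 m [Tail a [Tail a]] n]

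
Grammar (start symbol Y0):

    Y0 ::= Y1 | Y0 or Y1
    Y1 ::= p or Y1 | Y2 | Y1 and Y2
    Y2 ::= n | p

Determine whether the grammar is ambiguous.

Witness: p or n

Derivation 1: Y0 ⇒ Y1 ⇒ p or Y1 ⇒ p or Y2 ⇒ p or n
Derivation 2: Y0 ⇒ Y0 or Y1 ⇒ Y1 or Y1 ⇒ Y2 or Y1 ⇒ p or Y1 ⇒ p or Y2 ⇒ p or n

Two distinct leftmost derivations for the same string.

Ambiguous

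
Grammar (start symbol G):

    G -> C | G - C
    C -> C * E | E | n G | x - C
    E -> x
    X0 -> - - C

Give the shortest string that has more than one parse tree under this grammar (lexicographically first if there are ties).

length 1: no string has ≥2 trees
length 2: no string has ≥2 trees
length 3: x - x has 2 parse trees

Two derivations of x - x:
  G ⇒ C ⇒ x - C ⇒ x - E ⇒ x - x
  G ⇒ G - C ⇒ C - C ⇒ E - C ⇒ x - C ⇒ x - E ⇒ x - x

x - x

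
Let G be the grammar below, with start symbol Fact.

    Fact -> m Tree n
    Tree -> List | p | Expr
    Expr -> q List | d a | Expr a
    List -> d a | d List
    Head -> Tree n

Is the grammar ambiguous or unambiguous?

Ambiguous

Witness: m d a n

Derivation 1: Fact ⇒ m Tree n ⇒ m List n ⇒ m d a n
Derivation 2: Fact ⇒ m Tree n ⇒ m Expr n ⇒ m d a n

Two distinct leftmost derivations for the same string.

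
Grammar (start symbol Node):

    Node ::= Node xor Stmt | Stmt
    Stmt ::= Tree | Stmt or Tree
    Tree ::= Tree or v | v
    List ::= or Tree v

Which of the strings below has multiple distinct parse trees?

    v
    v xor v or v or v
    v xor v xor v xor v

v xor v or v or v

v: 1 tree
v xor v or v or v: 4 trees
v xor v xor v xor v: 1 tree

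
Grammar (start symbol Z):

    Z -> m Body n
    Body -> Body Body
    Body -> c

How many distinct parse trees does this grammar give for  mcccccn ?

14

Parse trees for mcccccn (showing first 6 of 14):
  [Z m [Body [Body c] [Body [Body c] [Body [Body c] [Body [Body c] [Body c]]]]] n]
  [Z m [Body [Body c] [Body [Body c] [Body [Body [Body c] [Body c]] [Body c]]]] n]
  [Z m [Body [Body c] [Body [Body [Body c] [Body c]] [Body [Body c] [Body c]]]] n]
  [Z m [Body [Body c] [Body [Body [Body c] [Body [Body c] [Body c]]] [Body c]]] n]
  [Z m [Body [Body c] [Body [Body [Body [Body c] [Body c]] [Body c]] [Body c]]] n]
  [Z m [Body [Body [Body c] [Body c]] [Body [Body c] [Body [Body c] [Body c]]]] n]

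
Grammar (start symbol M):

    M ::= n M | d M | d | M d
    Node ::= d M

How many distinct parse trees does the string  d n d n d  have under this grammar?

Parse trees for d n d n d:
  [M d [M n [M d [M n [M d]]]]]

1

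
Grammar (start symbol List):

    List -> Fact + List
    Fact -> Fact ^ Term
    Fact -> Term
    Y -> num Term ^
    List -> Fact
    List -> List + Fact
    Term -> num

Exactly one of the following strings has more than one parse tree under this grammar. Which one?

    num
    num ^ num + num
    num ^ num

num: 1 tree
num ^ num + num: 2 trees
num ^ num: 1 tree

num ^ num + num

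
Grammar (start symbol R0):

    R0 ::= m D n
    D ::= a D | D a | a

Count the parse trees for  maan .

2

Parse trees for maan:
  [R0 m [D a [D a]] n]
  [R0 m [D [D a] a] n]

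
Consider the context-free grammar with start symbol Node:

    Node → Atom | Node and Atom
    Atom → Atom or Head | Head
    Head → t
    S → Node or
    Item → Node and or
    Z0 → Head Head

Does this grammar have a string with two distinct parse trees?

Unambiguous

(S, Item, Z0 are unreachable from Node, so their rules don't affect L(Node).) Node → Node and Atom | Atom  ;  Atom → Atom or Head | Head  — a left-associative chain with Head at the bottom. Each string factors uniquely by precedence.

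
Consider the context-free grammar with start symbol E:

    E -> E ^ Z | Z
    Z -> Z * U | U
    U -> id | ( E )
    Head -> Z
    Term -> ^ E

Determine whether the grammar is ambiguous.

(Head, Term are unreachable from E, so their rules don't affect L(E).) This is a standard precedence ladder (E over Z over U), with each level left-recursive on its own operator ('^' at E, '*' at Z). That structure is LR(1), hence unambiguous.

Unambiguous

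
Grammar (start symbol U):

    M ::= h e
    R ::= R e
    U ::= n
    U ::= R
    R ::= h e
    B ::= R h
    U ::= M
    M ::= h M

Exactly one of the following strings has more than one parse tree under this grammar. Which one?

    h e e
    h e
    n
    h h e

h e e: 1 tree
h e: 2 trees
n: 1 tree
h h e: 1 tree

h e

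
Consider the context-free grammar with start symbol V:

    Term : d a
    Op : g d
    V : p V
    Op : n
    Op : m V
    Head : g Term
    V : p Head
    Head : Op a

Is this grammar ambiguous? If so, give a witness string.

Witness: p g d a

Derivation 1: V ⇒ p Head ⇒ p g Term ⇒ p g d a
Derivation 2: V ⇒ p Head ⇒ p Op a ⇒ p g d a

Two distinct leftmost derivations for the same string.

Ambiguous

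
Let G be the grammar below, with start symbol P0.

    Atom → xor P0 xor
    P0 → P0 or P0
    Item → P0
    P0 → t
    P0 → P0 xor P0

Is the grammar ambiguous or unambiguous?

Ambiguous

Witness: t or t or t

Derivation 1: P0 ⇒ P0 or P0 ⇒ P0 or P0 or P0 ⇒ t or P0 or P0 ⇒ t or t or P0 ⇒ t or t or t
Derivation 2: P0 ⇒ P0 or P0 ⇒ t or P0 ⇒ t or P0 or P0 ⇒ t or t or P0 ⇒ t or t or t

Two distinct leftmost derivations for the same string.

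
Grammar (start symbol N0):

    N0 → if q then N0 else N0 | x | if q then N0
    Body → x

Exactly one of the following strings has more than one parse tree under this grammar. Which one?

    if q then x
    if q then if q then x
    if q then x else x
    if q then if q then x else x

if q then if q then x else x

if q then x: 1 tree
if q then if q then x: 1 tree
if q then x else x: 1 tree
if q then if q then x else x: 2 trees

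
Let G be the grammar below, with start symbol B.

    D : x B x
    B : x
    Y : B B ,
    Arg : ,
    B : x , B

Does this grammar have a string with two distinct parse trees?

Only B is reachable from B; ignoring the rest: The reachable grammar is A → atom sep A | atom. Each atom is followed by either the separator (recurse) or end-of-string (stop) — no choice point.

Unambiguous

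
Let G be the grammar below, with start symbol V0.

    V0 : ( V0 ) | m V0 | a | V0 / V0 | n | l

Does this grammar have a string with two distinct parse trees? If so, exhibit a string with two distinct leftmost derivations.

Witness: m a / a

Derivation 1: V0 ⇒ m V0 ⇒ m V0 / V0 ⇒ m a / V0 ⇒ m a / a
Derivation 2: V0 ⇒ V0 / V0 ⇒ m V0 / V0 ⇒ m a / V0 ⇒ m a / a

Two distinct leftmost derivations for the same string.

Ambiguous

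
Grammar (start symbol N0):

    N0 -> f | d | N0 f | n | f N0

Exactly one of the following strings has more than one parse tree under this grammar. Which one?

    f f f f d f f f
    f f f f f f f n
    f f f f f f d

f f f f d f f f: 35 trees
f f f f f f f n: 1 tree
f f f f f f d: 1 tree

f f f f d f f f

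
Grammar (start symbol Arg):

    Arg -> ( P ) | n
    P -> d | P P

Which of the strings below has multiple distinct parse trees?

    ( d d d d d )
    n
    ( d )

( d d d d d )

( d d d d d ): 14 trees
n: 1 tree
( d ): 1 tree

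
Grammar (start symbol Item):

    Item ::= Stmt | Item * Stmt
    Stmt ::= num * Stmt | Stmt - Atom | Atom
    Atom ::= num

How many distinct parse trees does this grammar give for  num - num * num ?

1

Parse trees for num - num * num:
  [Item [Item [Stmt [Stmt [Atom num]] - [Atom num]]] * [Stmt [Atom num]]]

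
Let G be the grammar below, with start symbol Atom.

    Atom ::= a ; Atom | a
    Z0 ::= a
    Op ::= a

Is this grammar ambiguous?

Unambiguous

Only Atom is reachable from Atom; ignoring the rest: The reachable grammar is A → atom sep A | atom. Each atom is followed by either the separator (recurse) or end-of-string (stop) — no choice point.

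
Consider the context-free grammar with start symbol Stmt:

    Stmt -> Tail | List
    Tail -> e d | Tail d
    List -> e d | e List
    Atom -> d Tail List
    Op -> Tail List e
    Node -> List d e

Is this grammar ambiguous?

Witness: e d

Derivation 1: Stmt ⇒ Tail ⇒ e d
Derivation 2: Stmt ⇒ List ⇒ e d

Two distinct leftmost derivations for the same string.

Ambiguous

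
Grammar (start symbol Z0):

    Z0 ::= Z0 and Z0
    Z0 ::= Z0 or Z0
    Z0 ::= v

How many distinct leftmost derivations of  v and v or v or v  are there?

Parse trees for v and v or v or v:
  [Z0 [Z0 v] and [Z0 [Z0 v] or [Z0 [Z0 v] or [Z0 v]]]]
  [Z0 [Z0 v] and [Z0 [Z0 [Z0 v] or [Z0 v]] or [Z0 v]]]
  [Z0 [Z0 [Z0 v] and [Z0 v]] or [Z0 [Z0 v] or [Z0 v]]]
  [Z0 [Z0 [Z0 v] and [Z0 [Z0 v] or [Z0 v]]] or [Z0 v]]
  [Z0 [Z0 [Z0 [Z0 v] and [Z0 v]] or [Z0 v]] or [Z0 v]]

5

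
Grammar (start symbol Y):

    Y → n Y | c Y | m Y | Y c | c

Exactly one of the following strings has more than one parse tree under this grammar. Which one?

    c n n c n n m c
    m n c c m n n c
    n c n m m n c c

n c n m m n c c

c n n c n n m c: 1 tree
m n c c m n n c: 1 tree
n c n m m n c c: 8 trees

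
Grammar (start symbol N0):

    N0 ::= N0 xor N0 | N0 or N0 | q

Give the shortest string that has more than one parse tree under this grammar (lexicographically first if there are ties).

q or q or q

length 1: no string has ≥2 trees
length 3: no string has ≥2 trees
length 5: q or q or q has 2 parse trees

Two derivations of q or q or q:
  N0 ⇒ N0 or N0 ⇒ N0 or N0 or N0 ⇒ q or N0 or N0 ⇒ q or q or N0 ⇒ q or q or q
  N0 ⇒ N0 or N0 ⇒ q or N0 ⇒ q or N0 or N0 ⇒ q or q or N0 ⇒ q or q or q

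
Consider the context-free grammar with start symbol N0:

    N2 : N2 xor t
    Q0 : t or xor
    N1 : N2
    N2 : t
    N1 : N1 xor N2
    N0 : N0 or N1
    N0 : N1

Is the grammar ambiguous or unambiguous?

Ambiguous

Witness: t xor t

Derivation 1: N0 ⇒ N1 ⇒ N2 ⇒ N2 xor t ⇒ t xor t
Derivation 2: N0 ⇒ N1 ⇒ N1 xor N2 ⇒ N2 xor N2 ⇒ t xor N2 ⇒ t xor t

Two distinct leftmost derivations for the same string.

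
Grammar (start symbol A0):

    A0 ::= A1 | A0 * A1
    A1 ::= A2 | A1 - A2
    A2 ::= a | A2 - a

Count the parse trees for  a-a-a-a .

8

Parse trees for a-a-a-a:
  [A0 [A1 [A2 [A2 [A2 [A2 a] - a] - a] - a]]]
  [A0 [A1 [A1 [A2 a]] - [A2 [A2 [A2 a] - a] - a]]]
  [A0 [A1 [A1 [A2 [A2 a] - a]] - [A2 [A2 a] - a]]]
  [A0 [A1 [A1 [A1 [A2 a]] - [A2 a]] - [A2 [A2 a] - a]]]
  [A0 [A1 [A1 [A2 [A2 [A2 a] - a] - a]] - [A2 a]]]
  [A0 [A1 [A1 [A1 [A2 a]] - [A2 [A2 a] - a]] - [A2 a]]]
  [A0 [A1 [A1 [A1 [A2 [A2 a] - a]] - [A2 a]] - [A2 a]]]
  [A0 [A1 [A1 [A1 [A1 [A2 a]] - [A2 a]] - [A2 a]] - [A2 a]]]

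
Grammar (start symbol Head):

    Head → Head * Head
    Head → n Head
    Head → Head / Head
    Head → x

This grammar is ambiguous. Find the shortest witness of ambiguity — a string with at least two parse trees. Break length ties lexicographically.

length 1: no string has ≥2 trees
length 2: no string has ≥2 trees
length 3: no string has ≥2 trees
length 4: n x * x has 2 parse trees

Two derivations of n x * x:
  Head ⇒ Head * Head ⇒ n Head * Head ⇒ n x * Head ⇒ n x * x
  Head ⇒ n Head ⇒ n Head * Head ⇒ n x * Head ⇒ n x * x

n x * x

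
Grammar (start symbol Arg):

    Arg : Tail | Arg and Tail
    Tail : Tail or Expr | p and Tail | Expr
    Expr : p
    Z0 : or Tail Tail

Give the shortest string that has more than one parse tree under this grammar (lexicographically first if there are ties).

p and p

length 1: no string has ≥2 trees
length 3: p and p has 2 parse trees

Two derivations of p and p:
  Arg ⇒ Tail ⇒ p and Tail ⇒ p and Expr ⇒ p and p
  Arg ⇒ Arg and Tail ⇒ Tail and Tail ⇒ Expr and Tail ⇒ p and Tail ⇒ p and Expr ⇒ p and p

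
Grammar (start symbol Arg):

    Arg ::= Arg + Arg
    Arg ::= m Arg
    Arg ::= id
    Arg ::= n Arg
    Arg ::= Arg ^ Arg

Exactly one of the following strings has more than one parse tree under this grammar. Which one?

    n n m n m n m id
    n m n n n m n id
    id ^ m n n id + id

n n m n m n m id: 1 tree
n m n n n m n id: 1 tree
id ^ m n n id + id: 5 trees

id ^ m n n id + id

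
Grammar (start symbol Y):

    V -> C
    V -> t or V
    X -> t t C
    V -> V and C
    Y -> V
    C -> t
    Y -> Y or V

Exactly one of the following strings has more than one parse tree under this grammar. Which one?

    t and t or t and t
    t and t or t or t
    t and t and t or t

t and t or t and t: 1 tree
t and t or t or t: 2 trees
t and t and t or t: 1 tree

t and t or t or t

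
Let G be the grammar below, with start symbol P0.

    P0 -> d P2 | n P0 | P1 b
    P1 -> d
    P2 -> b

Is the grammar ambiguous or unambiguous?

Witness: d b

Derivation 1: P0 ⇒ d P2 ⇒ d b
Derivation 2: P0 ⇒ P1 b ⇒ d b

Two distinct leftmost derivations for the same string.

Ambiguous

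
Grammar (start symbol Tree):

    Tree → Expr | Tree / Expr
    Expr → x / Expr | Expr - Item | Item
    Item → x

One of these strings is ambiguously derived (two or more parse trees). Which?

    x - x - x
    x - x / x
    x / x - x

x - x - x: 1 tree
x - x / x: 1 tree
x / x - x: 3 trees

x / x - x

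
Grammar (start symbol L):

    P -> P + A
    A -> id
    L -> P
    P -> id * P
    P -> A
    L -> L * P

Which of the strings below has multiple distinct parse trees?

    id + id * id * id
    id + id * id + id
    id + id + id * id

id + id * id * id

id + id * id * id: 2 trees
id + id * id + id: 1 tree
id + id + id * id: 1 tree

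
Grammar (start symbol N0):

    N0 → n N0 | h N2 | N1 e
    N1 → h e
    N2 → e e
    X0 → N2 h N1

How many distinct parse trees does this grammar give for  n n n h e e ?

2

Parse trees for n n n h e e:
  [N0 n [N0 n [N0 n [N0 h [N2 e e]]]]]
  [N0 n [N0 n [N0 n [N0 [N1 h e] e]]]]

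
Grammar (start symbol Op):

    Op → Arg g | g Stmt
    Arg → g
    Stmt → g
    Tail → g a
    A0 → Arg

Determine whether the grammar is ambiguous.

Witness: g g

Derivation 1: Op ⇒ Arg g ⇒ g g
Derivation 2: Op ⇒ g Stmt ⇒ g g

Two distinct leftmost derivations for the same string.

Ambiguous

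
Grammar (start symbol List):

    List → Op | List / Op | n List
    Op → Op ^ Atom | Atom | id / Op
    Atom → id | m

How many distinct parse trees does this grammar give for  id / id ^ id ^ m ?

Parse trees for id / id ^ id ^ m:
  [List [Op [Op [Op id / [Op [Atom id]]] ^ [Atom id]] ^ [Atom m]]]
  [List [Op [Op id / [Op [Op [Atom id]] ^ [Atom id]]] ^ [Atom m]]]
  [List [Op id / [Op [Op [Op [Atom id]] ^ [Atom id]] ^ [Atom m]]]]
  [List [List [Op [Atom id]]] / [Op [Op [Op [Atom id]] ^ [Atom id]] ^ [Atom m]]]

4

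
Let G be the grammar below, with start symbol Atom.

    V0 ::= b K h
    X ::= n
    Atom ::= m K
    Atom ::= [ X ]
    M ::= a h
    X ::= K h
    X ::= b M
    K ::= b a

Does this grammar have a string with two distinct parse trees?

Witness: [ b a h ]

Derivation 1: Atom ⇒ [ X ] ⇒ [ K h ] ⇒ [ b a h ]
Derivation 2: Atom ⇒ [ X ] ⇒ [ b M ] ⇒ [ b a h ]

Two distinct leftmost derivations for the same string.

Ambiguous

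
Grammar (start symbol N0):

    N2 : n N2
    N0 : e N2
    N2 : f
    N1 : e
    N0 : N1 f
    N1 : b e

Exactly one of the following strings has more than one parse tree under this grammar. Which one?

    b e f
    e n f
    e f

e f

b e f: 1 tree
e n f: 1 tree
e f: 2 trees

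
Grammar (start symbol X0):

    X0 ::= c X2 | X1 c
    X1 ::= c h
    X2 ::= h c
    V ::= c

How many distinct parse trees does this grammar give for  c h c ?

2

Parse trees for c h c:
  [X0 c [X2 h c]]
  [X0 [X1 c h] c]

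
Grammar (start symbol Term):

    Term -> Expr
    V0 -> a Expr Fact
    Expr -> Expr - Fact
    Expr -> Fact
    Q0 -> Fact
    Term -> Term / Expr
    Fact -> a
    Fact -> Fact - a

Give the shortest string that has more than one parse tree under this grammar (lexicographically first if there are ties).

length 1: no string has ≥2 trees
length 3: a - a has 2 parse trees

Two derivations of a - a:
  Term ⇒ Expr ⇒ Expr - Fact ⇒ Fact - Fact ⇒ a - Fact ⇒ a - a
  Term ⇒ Expr ⇒ Fact ⇒ Fact - a ⇒ a - a

a - a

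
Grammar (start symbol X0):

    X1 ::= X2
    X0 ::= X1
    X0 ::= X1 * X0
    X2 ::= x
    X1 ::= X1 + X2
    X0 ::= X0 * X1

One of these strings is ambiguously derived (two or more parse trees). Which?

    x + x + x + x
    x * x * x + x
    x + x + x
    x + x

x * x * x + x

x + x + x + x: 1 tree
x * x * x + x: 4 trees
x + x + x: 1 tree
x + x: 1 tree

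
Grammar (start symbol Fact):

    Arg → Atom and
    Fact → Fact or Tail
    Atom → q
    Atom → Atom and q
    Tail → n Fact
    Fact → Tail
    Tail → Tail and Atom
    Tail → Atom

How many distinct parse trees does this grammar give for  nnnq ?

Parse trees for nnnq:
  [Fact [Tail n [Fact [Tail n [Fact [Tail n [Fact [Tail [Atom q]]]]]]]]]

1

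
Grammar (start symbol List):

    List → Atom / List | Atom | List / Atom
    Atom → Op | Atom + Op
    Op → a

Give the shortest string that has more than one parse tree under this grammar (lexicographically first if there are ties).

length 1: no string has ≥2 trees
length 3: a / a has 2 parse trees

Two derivations of a / a:
  List ⇒ Atom / List ⇒ Op / List ⇒ a / List ⇒ a / Atom ⇒ a / Op ⇒ a / a
  List ⇒ List / Atom ⇒ Atom / Atom ⇒ Op / Atom ⇒ a / Atom ⇒ a / Op ⇒ a / a

a / a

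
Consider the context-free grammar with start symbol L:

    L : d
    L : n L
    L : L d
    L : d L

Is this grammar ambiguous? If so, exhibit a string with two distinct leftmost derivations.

Ambiguous

Witness: d d

Derivation 1: L ⇒ L d ⇒ d d
Derivation 2: L ⇒ d L ⇒ d d

Two distinct leftmost derivations for the same string.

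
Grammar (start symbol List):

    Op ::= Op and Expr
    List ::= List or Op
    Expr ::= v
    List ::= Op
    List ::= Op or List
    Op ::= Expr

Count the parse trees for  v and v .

Parse trees for v and v:
  [List [Op [Op [Expr v]] and [Expr v]]]

1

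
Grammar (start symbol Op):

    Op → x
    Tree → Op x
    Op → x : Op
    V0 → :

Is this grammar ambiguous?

Unambiguous

(V0, Tree are unreachable from Op, so their rules don't affect L(Op).) Right-recursive list with a separator: after each atom, whether the separator follows determines the rule. One parse per string.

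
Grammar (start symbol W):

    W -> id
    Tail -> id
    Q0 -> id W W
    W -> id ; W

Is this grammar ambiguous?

(Q0, Tail are unreachable from W, so their rules don't affect L(W).) The reachable grammar is A → atom sep A | atom. Each atom is followed by either the separator (recurse) or end-of-string (stop) — no choice point.

Unambiguous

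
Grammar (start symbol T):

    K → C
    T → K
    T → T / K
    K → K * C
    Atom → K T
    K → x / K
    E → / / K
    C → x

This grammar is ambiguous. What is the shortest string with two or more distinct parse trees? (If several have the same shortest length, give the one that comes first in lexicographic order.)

x / x

length 1: no string has ≥2 trees
length 3: x / x has 2 parse trees

Two derivations of x / x:
  T ⇒ K ⇒ x / K ⇒ x / C ⇒ x / x
  T ⇒ T / K ⇒ K / K ⇒ C / K ⇒ x / K ⇒ x / C ⇒ x / x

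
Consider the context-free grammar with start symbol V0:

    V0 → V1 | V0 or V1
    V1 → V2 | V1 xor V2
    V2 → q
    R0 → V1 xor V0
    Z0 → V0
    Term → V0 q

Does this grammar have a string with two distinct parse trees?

(R0, Z0, Term are unreachable from V0, so their rules don't affect L(V0).) The grammar is stratified — V0 handles 'or' (left-recursive), V1 handles 'xor', V2 atoms. Each operator has a fixed associativity and precedence level, so every string has one parse.

Unambiguous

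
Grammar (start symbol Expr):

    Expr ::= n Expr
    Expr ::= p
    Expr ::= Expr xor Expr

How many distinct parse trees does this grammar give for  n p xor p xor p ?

Parse trees for n p xor p xor p:
  [Expr n [Expr [Expr p] xor [Expr [Expr p] xor [Expr p]]]]
  [Expr n [Expr [Expr [Expr p] xor [Expr p]] xor [Expr p]]]
  [Expr [Expr n [Expr p]] xor [Expr [Expr p] xor [Expr p]]]
  [Expr [Expr n [Expr [Expr p] xor [Expr p]]] xor [Expr p]]
  [Expr [Expr [Expr n [Expr p]] xor [Expr p]] xor [Expr p]]

5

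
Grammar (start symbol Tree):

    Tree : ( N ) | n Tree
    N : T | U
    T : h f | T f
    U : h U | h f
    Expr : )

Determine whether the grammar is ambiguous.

Ambiguous

Witness: ( h f )

Derivation 1: Tree ⇒ ( N ) ⇒ ( T ) ⇒ ( h f )
Derivation 2: Tree ⇒ ( N ) ⇒ ( U ) ⇒ ( h f )

Two distinct leftmost derivations for the same string.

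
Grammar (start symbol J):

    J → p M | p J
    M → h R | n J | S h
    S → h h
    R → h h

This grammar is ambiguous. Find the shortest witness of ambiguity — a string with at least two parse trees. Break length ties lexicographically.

length 4: p h h h has 2 parse trees

Two derivations of p h h h:
  J ⇒ p M ⇒ p h R ⇒ p h h h
  J ⇒ p M ⇒ p S h ⇒ p h h h

p h h h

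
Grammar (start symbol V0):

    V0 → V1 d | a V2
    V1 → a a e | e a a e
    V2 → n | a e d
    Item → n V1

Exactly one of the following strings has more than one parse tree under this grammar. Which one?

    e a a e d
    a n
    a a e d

a a e d

e a a e d: 1 tree
a n: 1 tree
a a e d: 2 trees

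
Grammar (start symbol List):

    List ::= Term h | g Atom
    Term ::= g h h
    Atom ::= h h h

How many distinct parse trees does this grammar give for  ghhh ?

Parse trees for ghhh:
  [List [Term g h h] h]
  [List g [Atom h h h]]

2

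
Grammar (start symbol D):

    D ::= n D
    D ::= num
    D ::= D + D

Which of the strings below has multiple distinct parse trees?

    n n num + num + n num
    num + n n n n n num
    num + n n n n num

n n num + num + n num

n n num + num + n num: 9 trees
num + n n n n n num: 1 tree
num + n n n n num: 1 tree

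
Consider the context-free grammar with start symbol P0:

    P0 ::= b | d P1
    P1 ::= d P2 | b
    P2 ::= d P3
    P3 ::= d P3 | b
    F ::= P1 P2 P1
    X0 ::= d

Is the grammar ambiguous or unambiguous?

Only P0, P1, P2, P3 are reachable from P0; ignoring the rest: Each reachable nonterminal has at most one production per leading terminal, and all productions are right-linear; the derivation is determined token-by-token.

Unambiguous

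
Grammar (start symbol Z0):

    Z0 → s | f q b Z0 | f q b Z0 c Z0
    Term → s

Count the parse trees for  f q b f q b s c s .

2

Parse trees for f q b f q b s c s:
  [Z0 f q b [Z0 f q b [Z0 s] c [Z0 s]]]
  [Z0 f q b [Z0 f q b [Z0 s]] c [Z0 s]]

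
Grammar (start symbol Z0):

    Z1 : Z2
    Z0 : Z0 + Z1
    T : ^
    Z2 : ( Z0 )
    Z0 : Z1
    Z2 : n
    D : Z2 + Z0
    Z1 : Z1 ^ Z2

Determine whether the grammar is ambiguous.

Unambiguous

Only Z0, Z1, Z2 are reachable from Z0; ignoring the rest: Z0 → Z0 + Z1 | Z1  ;  Z1 → Z1 ^ Z2 | Z2  — a left-associative chain with Z2 at the bottom. Each string factors uniquely by precedence.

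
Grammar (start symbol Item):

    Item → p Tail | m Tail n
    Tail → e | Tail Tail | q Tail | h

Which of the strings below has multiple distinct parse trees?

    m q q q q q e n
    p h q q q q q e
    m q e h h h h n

m q q q q q e n: 1 tree
p h q q q q q e: 1 tree
m q e h h h h n: 42 trees

m q e h h h h n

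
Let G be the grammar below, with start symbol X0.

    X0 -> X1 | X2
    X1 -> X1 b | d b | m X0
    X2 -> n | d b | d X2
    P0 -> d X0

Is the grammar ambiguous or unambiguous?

Ambiguous

Witness: d b

Derivation 1: X0 ⇒ X1 ⇒ d b
Derivation 2: X0 ⇒ X2 ⇒ d b

Two distinct leftmost derivations for the same string.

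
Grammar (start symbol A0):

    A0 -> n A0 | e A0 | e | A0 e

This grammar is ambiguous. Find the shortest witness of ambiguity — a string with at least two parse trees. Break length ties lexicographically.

length 1: no string has ≥2 trees
length 2: e e has 2 parse trees

Two derivations of e e:
  A0 ⇒ e A0 ⇒ e e
  A0 ⇒ A0 e ⇒ e e

e e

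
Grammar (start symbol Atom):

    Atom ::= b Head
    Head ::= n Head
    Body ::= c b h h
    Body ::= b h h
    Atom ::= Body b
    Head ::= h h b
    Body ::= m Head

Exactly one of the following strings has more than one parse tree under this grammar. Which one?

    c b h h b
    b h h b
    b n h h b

c b h h b: 1 tree
b h h b: 2 trees
b n h h b: 1 tree

b h h b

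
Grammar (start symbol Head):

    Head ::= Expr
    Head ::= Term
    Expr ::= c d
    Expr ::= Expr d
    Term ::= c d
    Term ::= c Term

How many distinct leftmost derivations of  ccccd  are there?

Parse trees for ccccd:
  [Head [Term c [Term c [Term c [Term c d]]]]]

1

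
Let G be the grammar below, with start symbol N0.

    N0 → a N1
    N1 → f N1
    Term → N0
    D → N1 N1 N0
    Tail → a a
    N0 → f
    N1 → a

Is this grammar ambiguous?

(D, Tail, Term are unreachable from N0, so their rules don't affect L(N0).) The reachable rules are right-linear with at most one rule per (nonterminal, next-terminal) pair. Each input token forces the next rule, so parsing is deterministic.

Unambiguous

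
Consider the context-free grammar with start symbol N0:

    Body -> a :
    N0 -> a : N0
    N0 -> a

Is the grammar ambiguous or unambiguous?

(Body is unreachable from N0, so its rules don't affect L(N0).) Right-recursive list with a separator: after each atom, whether the separator follows determines the rule. One parse per string.

Unambiguous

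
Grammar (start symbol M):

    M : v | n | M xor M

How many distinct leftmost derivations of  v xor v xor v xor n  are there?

5

Parse trees for v xor v xor v xor n:
  [M [M v] xor [M [M v] xor [M [M v] xor [M n]]]]
  [M [M v] xor [M [M [M v] xor [M v]] xor [M n]]]
  [M [M [M v] xor [M v]] xor [M [M v] xor [M n]]]
  [M [M [M v] xor [M [M v] xor [M v]]] xor [M n]]
  [M [M [M [M v] xor [M v]] xor [M v]] xor [M n]]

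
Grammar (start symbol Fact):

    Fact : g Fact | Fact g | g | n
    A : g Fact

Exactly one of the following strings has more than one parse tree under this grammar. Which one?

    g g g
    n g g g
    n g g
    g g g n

g g g

g g g: 4 trees
n g g g: 1 tree
n g g: 1 tree
g g g n: 1 tree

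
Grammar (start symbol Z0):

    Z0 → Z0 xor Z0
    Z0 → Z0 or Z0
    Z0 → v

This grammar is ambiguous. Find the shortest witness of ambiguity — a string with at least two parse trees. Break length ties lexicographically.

v or v or v

length 1: no string has ≥2 trees
length 3: no string has ≥2 trees
length 5: v or v or v has 2 parse trees

Two derivations of v or v or v:
  Z0 ⇒ Z0 or Z0 ⇒ Z0 or Z0 or Z0 ⇒ v or Z0 or Z0 ⇒ v or v or Z0 ⇒ v or v or v
  Z0 ⇒ Z0 or Z0 ⇒ v or Z0 ⇒ v or Z0 or Z0 ⇒ v or v or Z0 ⇒ v or v or v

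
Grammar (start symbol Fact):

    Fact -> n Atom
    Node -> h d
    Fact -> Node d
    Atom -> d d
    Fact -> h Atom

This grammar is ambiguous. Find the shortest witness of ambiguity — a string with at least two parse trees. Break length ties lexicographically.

length 3: h d d has 2 parse trees

Two derivations of h d d:
  Fact ⇒ Node d ⇒ h d d
  Fact ⇒ h Atom ⇒ h d d

h d d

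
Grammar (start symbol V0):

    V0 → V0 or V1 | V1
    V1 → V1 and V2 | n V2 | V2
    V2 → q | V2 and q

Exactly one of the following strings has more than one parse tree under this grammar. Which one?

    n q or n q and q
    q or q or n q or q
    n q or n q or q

n q or n q and q

n q or n q and q: 2 trees
q or q or n q or q: 1 tree
n q or n q or q: 1 tree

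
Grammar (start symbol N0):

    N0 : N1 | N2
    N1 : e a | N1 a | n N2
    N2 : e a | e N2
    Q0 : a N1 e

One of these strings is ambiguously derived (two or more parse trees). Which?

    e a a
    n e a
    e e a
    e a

e a a: 1 tree
n e a: 1 tree
e e a: 1 tree
e a: 2 trees

e a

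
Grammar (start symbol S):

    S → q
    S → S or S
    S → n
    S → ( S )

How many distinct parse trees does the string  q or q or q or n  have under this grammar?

Parse trees for q or q or q or n:
  [S [S q] or [S [S q] or [S [S q] or [S n]]]]
  [S [S q] or [S [S [S q] or [S q]] or [S n]]]
  [S [S [S q] or [S q]] or [S [S q] or [S n]]]
  [S [S [S q] or [S [S q] or [S q]]] or [S n]]
  [S [S [S [S q] or [S q]] or [S q]] or [S n]]

5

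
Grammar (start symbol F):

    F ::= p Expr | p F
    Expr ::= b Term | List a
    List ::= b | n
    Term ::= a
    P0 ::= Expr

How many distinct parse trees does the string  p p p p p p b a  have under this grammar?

2

Parse trees for p p p p p p b a:
  [F p [F p [F p [F p [F p [F p [Expr b [Term a]]]]]]]]
  [F p [F p [F p [F p [F p [F p [Expr [List b] a]]]]]]]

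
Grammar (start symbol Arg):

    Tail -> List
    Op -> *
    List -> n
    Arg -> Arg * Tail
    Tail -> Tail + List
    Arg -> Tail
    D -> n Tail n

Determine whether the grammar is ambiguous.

(Op, D are unreachable from Arg, so their rules don't affect L(Arg).) This is a standard precedence ladder (Arg over Tail over List), with each level left-recursive on its own operator ('*' at Arg, '+' at Tail). That structure is LR(1), hence unambiguous.

Unambiguous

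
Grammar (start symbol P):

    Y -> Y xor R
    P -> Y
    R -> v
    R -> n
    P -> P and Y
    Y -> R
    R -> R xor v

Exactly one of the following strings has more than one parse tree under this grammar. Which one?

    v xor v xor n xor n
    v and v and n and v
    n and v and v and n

v xor v xor n xor n: 2 trees
v and v and n and v: 1 tree
n and v and v and n: 1 tree

v xor v xor n xor n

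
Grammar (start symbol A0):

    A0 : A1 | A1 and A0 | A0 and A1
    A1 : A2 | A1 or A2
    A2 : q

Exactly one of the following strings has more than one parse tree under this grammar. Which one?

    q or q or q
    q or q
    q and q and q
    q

q and q and q

q or q or q: 1 tree
q or q: 1 tree
q and q and q: 4 trees
q: 1 tree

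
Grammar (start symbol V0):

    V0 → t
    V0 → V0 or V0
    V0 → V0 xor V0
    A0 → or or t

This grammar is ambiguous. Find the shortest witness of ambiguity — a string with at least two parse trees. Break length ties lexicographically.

length 1: no string has ≥2 trees
length 3: no string has ≥2 trees
length 5: t or t or t has 2 parse trees

Two derivations of t or t or t:
  V0 ⇒ V0 or V0 ⇒ t or V0 ⇒ t or V0 or V0 ⇒ t or t or V0 ⇒ t or t or t
  V0 ⇒ V0 or V0 ⇒ V0 or V0 or V0 ⇒ t or V0 or V0 ⇒ t or t or V0 ⇒ t or t or t

t or t or t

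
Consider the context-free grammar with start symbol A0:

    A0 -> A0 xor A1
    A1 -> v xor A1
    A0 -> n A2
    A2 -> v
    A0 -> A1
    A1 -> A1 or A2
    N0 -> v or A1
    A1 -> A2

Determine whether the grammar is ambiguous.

Witness: v xor v

Derivation 1: A0 ⇒ A0 xor A1 ⇒ A1 xor A1 ⇒ A2 xor A1 ⇒ v xor A1 ⇒ v xor A2 ⇒ v xor v
Derivation 2: A0 ⇒ A1 ⇒ v xor A1 ⇒ v xor A2 ⇒ v xor v

Two distinct leftmost derivations for the same string.

Ambiguous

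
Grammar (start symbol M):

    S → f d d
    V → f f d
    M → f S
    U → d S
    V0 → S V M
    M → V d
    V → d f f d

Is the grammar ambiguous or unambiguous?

Ambiguous

Witness: f f d d

Derivation 1: M ⇒ f S ⇒ f f d d
Derivation 2: M ⇒ V d ⇒ f f d d

Two distinct leftmost derivations for the same string.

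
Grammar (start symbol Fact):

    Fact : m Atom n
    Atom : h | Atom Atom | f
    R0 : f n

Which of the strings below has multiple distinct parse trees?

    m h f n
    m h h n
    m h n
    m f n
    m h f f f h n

m h f f f h n

m h f n: 1 tree
m h h n: 1 tree
m h n: 1 tree
m f n: 1 tree
m h f f f h n: 14 trees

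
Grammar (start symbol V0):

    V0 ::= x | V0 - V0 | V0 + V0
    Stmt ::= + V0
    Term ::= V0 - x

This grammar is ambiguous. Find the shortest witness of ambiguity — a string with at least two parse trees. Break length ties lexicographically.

x + x + x

length 1: no string has ≥2 trees
length 3: no string has ≥2 trees
length 5: x + x + x has 2 parse trees

Two derivations of x + x + x:
  V0 ⇒ V0 + V0 ⇒ x + V0 ⇒ x + V0 + V0 ⇒ x + x + V0 ⇒ x + x + x
  V0 ⇒ V0 + V0 ⇒ V0 + V0 + V0 ⇒ x + V0 + V0 ⇒ x + x + V0 ⇒ x + x + x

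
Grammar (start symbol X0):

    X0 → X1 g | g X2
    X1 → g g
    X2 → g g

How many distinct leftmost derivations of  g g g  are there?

2

Parse trees for g g g:
  [X0 [X1 g g] g]
  [X0 g [X2 g g]]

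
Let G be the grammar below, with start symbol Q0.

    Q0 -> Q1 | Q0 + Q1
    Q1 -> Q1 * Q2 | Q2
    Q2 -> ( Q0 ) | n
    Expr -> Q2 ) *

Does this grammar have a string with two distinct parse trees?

Only Q0, Q1, Q2 are reachable from Q0; ignoring the rest: This is a standard precedence ladder (Q0 over Q1 over Q2), with each level left-recursive on its own operator ('+' at Q0, '*' at Q1). That structure is LR(1), hence unambiguous.

Unambiguous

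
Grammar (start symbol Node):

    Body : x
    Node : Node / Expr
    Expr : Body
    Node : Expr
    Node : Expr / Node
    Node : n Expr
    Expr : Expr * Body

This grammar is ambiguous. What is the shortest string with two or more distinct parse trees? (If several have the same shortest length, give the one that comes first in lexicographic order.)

length 1: no string has ≥2 trees
length 2: no string has ≥2 trees
length 3: x / x has 2 parse trees

Two derivations of x / x:
  Node ⇒ Node / Expr ⇒ Expr / Expr ⇒ Body / Expr ⇒ x / Expr ⇒ x / Body ⇒ x / x
  Node ⇒ Expr / Node ⇒ Body / Node ⇒ x / Node ⇒ x / Expr ⇒ x / Body ⇒ x / x

x / x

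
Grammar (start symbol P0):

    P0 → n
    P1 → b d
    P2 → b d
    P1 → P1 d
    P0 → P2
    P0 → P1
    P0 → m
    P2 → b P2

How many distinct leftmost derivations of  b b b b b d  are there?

1

Parse trees for b b b b b d:
  [P0 [P2 b [P2 b [P2 b [P2 b [P2 b d]]]]]]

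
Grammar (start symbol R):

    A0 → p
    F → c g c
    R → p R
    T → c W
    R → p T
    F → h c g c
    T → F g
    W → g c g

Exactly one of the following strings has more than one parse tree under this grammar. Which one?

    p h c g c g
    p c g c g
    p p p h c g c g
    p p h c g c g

p c g c g

p h c g c g: 1 tree
p c g c g: 2 trees
p p p h c g c g: 1 tree
p p h c g c g: 1 tree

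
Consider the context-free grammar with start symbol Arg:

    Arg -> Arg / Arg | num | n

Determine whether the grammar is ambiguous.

Ambiguous

Witness: n / n / n

Derivation 1: Arg ⇒ Arg / Arg ⇒ Arg / Arg / Arg ⇒ n / Arg / Arg ⇒ n / n / Arg ⇒ n / n / n
Derivation 2: Arg ⇒ Arg / Arg ⇒ n / Arg ⇒ n / Arg / Arg ⇒ n / n / Arg ⇒ n / n / n

Two distinct leftmost derivations for the same string.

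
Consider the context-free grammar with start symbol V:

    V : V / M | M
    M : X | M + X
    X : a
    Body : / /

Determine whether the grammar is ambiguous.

(Body is unreachable from V, so its rules don't affect L(V).) This is a standard precedence ladder (V over M over X), with each level left-recursive on its own operator ('/' at V, '+' at M). That structure is LR(1), hence unambiguous.

Unambiguous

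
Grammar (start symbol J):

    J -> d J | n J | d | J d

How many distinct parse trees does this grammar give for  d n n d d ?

5

Parse trees for d n n d d:
  [J d [J n [J n [J d [J d]]]]]
  [J d [J n [J n [J [J d] d]]]]
  [J d [J n [J [J n [J d]] d]]]
  [J d [J [J n [J n [J d]]] d]]
  [J [J d [J n [J n [J d]]]] d]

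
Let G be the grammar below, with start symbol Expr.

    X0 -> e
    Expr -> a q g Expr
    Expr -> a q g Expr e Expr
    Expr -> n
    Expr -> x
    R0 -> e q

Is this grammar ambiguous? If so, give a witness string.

Ambiguous

Witness: a q g a q g n e n

Derivation 1: Expr ⇒ a q g Expr ⇒ a q g a q g Expr e Expr ⇒ a q g a q g n e Expr ⇒ a q g a q g n e n
Derivation 2: Expr ⇒ a q g Expr e Expr ⇒ a q g a q g Expr e Expr ⇒ a q g a q g n e Expr ⇒ a q g a q g n e n

Two distinct leftmost derivations for the same string.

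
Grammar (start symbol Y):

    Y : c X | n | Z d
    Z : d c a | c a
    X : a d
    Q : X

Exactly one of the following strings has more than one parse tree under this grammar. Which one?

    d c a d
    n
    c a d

d c a d: 1 tree
n: 1 tree
c a d: 2 trees

c a d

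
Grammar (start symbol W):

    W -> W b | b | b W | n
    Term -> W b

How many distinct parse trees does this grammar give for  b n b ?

2

Parse trees for b n b:
  [W [W b [W n]] b]
  [W b [W [W n] b]]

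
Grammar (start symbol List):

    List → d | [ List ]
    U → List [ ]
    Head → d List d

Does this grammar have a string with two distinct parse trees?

(U, Head are unreachable from List, so their rules don't affect L(List).) L(List) is { openⁿ atom closeⁿ : n ≥ 0 }. The bracket depth fixes n, and the derivation is forced at every step.

Unambiguous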